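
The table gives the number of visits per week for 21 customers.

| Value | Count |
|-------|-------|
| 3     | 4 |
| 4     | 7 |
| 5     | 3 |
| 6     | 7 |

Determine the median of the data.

Cumulative frequencies: 4, 11, 14, 21
n = 21, so the median is the value in position (n+1)/2 = 11.
Position 11 falls at value 4.

4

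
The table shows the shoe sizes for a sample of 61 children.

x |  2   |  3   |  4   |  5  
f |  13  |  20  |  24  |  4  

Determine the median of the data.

3

Cumulative frequencies: 13, 33, 57, 61
n = 61, so the median is the value in position (n+1)/2 = 31.
Position 31 falls at value 3.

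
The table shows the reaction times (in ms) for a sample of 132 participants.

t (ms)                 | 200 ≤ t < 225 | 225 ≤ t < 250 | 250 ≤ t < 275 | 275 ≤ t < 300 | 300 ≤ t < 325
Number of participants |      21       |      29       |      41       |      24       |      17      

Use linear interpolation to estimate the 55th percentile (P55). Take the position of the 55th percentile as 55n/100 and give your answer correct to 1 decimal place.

263.8

Cumulative frequencies: 21, 50, 91, 115, 132
n = 132; position = 55n/100 = 72.6.
This falls in the class 250 ≤ t < 275: L = 250, F = 50, f = 41, h = 25.
55th percentile ≈ 250 + ((72.6 − 50) / 41) × 25 = 263.7805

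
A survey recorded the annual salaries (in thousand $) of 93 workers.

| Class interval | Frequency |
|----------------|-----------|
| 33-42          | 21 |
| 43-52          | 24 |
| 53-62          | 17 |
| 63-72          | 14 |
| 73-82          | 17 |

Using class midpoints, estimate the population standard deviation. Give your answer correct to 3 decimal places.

14.162

Midpoints: 37.5, 47.5, 57.5, 67.5, 77.5
n = 93, Σfm = 5167.5, mean = 55.5645
Σfm² = 305781.25
Σf(m − x̄)² = Σfm² − (Σfm)²/n = 305781.25 − 5167.5²/93 = 18651.6129
Population variance = 18651.6129 / 93 = 200.5550
Standard deviation = √200.5550 = 14.1617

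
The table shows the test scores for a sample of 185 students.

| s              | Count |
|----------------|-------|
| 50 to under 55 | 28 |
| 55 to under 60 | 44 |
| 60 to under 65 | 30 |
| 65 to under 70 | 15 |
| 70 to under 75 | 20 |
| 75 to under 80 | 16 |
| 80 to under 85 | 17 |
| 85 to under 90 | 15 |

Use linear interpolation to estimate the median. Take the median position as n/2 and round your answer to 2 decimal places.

Cumulative frequencies: 28, 72, 102, 117, 137, 153, 170, 185
n = 185; position = n/2 = 92.5.
This falls in the class 60 to under 65: L = 60, F = 72, f = 30, h = 5.
Median ≈ 60 + ((92.5 − 72) / 30) × 5 = 63.4167

63.42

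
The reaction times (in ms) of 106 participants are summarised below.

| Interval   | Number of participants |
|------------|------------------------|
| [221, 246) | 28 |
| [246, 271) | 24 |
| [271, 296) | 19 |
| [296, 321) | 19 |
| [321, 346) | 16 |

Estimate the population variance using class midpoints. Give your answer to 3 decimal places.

Midpoints: 233.5, 258.5, 283.5, 308.5, 333.5
n = 106, Σfm = 29326, mean = 276.6604
Σfm² = 8245258.5
Σf(m − x̄)² = Σfm² − (Σfm)²/n = 8245258.5 − 29326²/106 = 131916.2736
Population variance = 131916.2736 / 106 = 1244.4931

1244.493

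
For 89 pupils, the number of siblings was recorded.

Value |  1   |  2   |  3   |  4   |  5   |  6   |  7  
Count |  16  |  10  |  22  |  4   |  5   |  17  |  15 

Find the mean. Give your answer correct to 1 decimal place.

Values: 1, 2, 3, 4, 5, 6, 7
Σfx = 16×1 + 10×2 + 22×3 + 4×4 + 5×5 + 17×6 + 15×7 = 350
n = Σf = 89
Mean = 350 / 89 = 3.9326

3.9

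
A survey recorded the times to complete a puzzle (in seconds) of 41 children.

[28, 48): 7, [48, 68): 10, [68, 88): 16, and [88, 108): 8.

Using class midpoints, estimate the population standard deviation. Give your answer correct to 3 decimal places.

19.694

Midpoints: 38, 58, 78, 98
n = 41, Σfm = 2878, mean = 70.1951
Σfm² = 217924
Σf(m − x̄)² = Σfm² − (Σfm)²/n = 217924 − 2878²/41 = 15902.4390
Population variance = 15902.4390 / 41 = 387.8644
Standard deviation = √387.8644 = 19.6943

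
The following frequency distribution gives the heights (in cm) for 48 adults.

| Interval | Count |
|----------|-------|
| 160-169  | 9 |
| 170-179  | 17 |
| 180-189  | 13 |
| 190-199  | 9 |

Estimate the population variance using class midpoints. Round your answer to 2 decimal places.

99.83

Midpoints: 164.5, 174.5, 184.5, 194.5
n = 48, Σfm = 8596, mean = 179.0833
Σfm² = 1544192
Σf(m − x̄)² = Σfm² − (Σfm)²/n = 1544192 − 8596²/48 = 4791.6667
Population variance = 4791.6667 / 48 = 99.8264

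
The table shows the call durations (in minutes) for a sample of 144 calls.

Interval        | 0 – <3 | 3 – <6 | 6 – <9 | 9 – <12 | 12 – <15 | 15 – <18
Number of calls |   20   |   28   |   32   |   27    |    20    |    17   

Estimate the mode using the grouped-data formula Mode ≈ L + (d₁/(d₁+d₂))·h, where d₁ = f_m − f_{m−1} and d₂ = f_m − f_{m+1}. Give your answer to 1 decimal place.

7.3

Modal class: 6 – <9 (highest frequency 32).
d₁ = 32 − 28 = 4, d₂ = 32 − 27 = 5
Mode ≈ 6 + (4/(4+5)) × 3 = 6 + 1.3333 = 7.3333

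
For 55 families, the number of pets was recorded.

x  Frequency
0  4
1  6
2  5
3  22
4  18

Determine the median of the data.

3

Cumulative frequencies: 4, 10, 15, 37, 55
n = 55, so the median is the value in position (n+1)/2 = 28.
Position 28 falls at value 3.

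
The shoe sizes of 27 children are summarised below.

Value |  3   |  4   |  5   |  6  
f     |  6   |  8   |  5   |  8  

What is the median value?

Cumulative frequencies: 6, 14, 19, 27
n = 27, so the median is the value in position (n+1)/2 = 14.
Position 14 falls at value 4.

4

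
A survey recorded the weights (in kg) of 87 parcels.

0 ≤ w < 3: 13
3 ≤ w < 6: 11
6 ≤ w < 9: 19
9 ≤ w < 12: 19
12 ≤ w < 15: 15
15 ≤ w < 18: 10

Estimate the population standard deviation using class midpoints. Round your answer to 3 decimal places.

Midpoints: 1.5, 4.5, 7.5, 10.5, 13.5, 16.5
n = 87, Σfm = 778.5, mean = 8.9483
Σfm² = 8871.75
Σf(m − x̄)² = Σfm² − (Σfm)²/n = 8871.75 − 778.5²/87 = 1905.5172
Population variance = 1905.5172 / 87 = 21.9025
Standard deviation = √21.9025 = 4.6800

4.680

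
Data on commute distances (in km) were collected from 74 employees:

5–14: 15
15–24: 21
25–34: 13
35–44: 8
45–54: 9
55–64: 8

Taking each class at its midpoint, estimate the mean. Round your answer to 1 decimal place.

29.4

Midpoints: 9.5, 19.5, 29.5, 39.5, 49.5, 59.5
Σfm = 15×9.5 + 21×19.5 + 13×29.5 + 8×39.5 + 9×49.5 + 8×59.5 = 2173
n = Σf = 74
Mean = 2173 / 74 = 29.3649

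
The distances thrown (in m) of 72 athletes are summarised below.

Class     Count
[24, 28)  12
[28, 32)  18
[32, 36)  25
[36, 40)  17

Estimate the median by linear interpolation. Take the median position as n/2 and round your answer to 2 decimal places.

32.96

Cumulative frequencies: 12, 30, 55, 72
n = 72; position = n/2 = 36.
This falls in the class [32, 36): L = 32, F = 30, f = 25, h = 4.
Median ≈ 32 + ((36 − 30) / 25) × 4 = 32.9600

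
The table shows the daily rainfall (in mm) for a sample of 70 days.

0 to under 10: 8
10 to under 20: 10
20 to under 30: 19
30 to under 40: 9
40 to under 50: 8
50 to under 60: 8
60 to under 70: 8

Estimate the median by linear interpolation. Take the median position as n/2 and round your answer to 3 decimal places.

28.947

Cumulative frequencies: 8, 18, 37, 46, 54, 62, 70
n = 70; position = n/2 = 35.
This falls in the class 20 to under 30: L = 20, F = 18, f = 19, h = 10.
Median ≈ 20 + ((35 − 18) / 19) × 10 = 28.9474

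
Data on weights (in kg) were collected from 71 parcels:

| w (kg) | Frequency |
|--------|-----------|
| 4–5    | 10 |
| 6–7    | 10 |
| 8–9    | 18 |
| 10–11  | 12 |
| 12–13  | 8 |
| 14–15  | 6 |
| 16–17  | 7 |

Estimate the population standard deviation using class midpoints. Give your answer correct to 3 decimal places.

Midpoints: 4.5, 6.5, 8.5, 10.5, 12.5, 14.5, 16.5
n = 71, Σfm = 691.5, mean = 9.7394
Σfm² = 7665.75
Σf(m − x̄)² = Σfm² − (Σfm)²/n = 7665.75 − 691.5²/71 = 930.9296
Population variance = 930.9296 / 71 = 13.1117
Standard deviation = √13.1117 = 3.6210

3.621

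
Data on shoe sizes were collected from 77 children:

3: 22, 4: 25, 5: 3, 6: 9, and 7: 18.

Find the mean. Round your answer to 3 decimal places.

Values: 3, 4, 5, 6, 7
Σfx = 22×3 + 25×4 + 3×5 + 9×6 + 18×7 = 361
n = Σf = 77
Mean = 361 / 77 = 4.6883

4.688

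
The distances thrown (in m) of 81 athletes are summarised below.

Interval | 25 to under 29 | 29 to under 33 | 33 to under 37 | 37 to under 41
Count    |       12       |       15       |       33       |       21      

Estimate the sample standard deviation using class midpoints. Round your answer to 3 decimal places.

Midpoints: 27, 31, 35, 39
n = 81, Σfm = 2763, mean = 34.1111
Σfm² = 95529
Σf(m − x̄)² = Σfm² − (Σfm)²/n = 95529 − 2763²/81 = 1280.0000
Sample variance = 1280.0000 / 80 = 16.0000
Standard deviation = √16.0000 = 4.0000

4.000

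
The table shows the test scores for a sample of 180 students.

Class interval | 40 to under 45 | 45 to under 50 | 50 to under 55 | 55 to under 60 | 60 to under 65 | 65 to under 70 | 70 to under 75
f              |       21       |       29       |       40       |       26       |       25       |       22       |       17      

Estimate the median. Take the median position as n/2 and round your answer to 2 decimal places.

Cumulative frequencies: 21, 50, 90, 116, 141, 163, 180
n = 180; position = n/2 = 90.
This falls in the class 50 to under 55: L = 50, F = 50, f = 40, h = 5.
Median ≈ 50 + ((90 − 50) / 40) × 5 = 55.0000

55.00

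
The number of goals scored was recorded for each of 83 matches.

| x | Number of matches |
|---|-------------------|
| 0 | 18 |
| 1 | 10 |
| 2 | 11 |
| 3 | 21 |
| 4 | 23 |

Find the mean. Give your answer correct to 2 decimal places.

Values: 0, 1, 2, 3, 4
Σfx = 18×0 + 10×1 + 11×2 + 21×3 + 23×4 = 187
n = Σf = 83
Mean = 187 / 83 = 2.2530

2.25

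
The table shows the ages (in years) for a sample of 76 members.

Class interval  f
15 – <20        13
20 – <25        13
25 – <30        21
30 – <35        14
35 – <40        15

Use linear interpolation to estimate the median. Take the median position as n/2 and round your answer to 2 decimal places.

27.86

Cumulative frequencies: 13, 26, 47, 61, 76
n = 76; position = n/2 = 38.
This falls in the class 25 – <30: L = 25, F = 26, f = 21, h = 5.
Median ≈ 25 + ((38 − 26) / 21) × 5 = 27.8571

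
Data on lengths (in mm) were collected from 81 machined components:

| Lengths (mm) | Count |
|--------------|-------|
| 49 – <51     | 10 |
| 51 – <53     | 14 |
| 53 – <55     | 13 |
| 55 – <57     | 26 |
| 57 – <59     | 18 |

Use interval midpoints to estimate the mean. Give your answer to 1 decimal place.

54.7

Midpoints: 50, 52, 54, 56, 58
Σfm = 10×50 + 14×52 + 13×54 + 26×56 + 18×58 = 4430
n = Σf = 81
Mean = 4430 / 81 = 54.6914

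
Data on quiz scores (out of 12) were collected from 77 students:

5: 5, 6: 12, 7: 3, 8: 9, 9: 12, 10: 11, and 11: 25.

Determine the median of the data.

Cumulative frequencies: 5, 17, 20, 29, 41, 52, 77
n = 77, so the median is the value in position (n+1)/2 = 39.
Position 39 falls at value 9.

9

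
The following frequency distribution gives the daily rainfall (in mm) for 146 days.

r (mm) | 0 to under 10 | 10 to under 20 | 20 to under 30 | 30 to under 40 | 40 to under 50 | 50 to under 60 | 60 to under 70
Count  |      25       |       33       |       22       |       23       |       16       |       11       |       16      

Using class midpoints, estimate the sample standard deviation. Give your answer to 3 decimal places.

Midpoints: 5, 15, 25, 35, 45, 55, 65
n = 146, Σfm = 4340, mean = 29.7260
Σfm² = 183250
Σf(m − x̄)² = Σfm² − (Σfm)²/n = 183250 − 4340²/146 = 54239.0411
Sample variance = 54239.0411 / 145 = 374.0624
Standard deviation = √374.0624 = 19.3407

19.341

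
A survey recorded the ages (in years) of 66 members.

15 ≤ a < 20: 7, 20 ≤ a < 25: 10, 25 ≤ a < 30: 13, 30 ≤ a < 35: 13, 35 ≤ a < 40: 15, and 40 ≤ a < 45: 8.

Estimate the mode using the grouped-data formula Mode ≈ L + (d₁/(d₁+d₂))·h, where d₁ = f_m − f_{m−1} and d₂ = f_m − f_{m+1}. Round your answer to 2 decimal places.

36.11

Modal class: 35 ≤ a < 40 (highest frequency 15).
d₁ = 15 − 13 = 2, d₂ = 15 − 8 = 7
Mode ≈ 35 + (2/(2+7)) × 5 = 35 + 1.1111 = 36.1111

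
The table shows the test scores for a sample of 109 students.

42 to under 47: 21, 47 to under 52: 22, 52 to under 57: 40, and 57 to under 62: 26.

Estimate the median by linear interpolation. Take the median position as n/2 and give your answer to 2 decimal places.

53.44

Cumulative frequencies: 21, 43, 83, 109
n = 109; position = n/2 = 54.5.
This falls in the class 52 to under 57: L = 52, F = 43, f = 40, h = 5.
Median ≈ 52 + ((54.5 − 43) / 40) × 5 = 53.4375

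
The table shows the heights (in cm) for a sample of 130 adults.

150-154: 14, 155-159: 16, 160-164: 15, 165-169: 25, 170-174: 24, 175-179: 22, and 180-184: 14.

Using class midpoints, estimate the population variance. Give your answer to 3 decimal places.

Midpoints: 152, 157, 162, 167, 172, 177, 182
n = 130, Σfm = 21815, mean = 167.8077
Σfm² = 3671715
Σf(m − x̄)² = Σfm² − (Σfm)²/n = 3671715 − 21815²/130 = 10990.1923
Population variance = 10990.1923 / 130 = 84.5399

84.540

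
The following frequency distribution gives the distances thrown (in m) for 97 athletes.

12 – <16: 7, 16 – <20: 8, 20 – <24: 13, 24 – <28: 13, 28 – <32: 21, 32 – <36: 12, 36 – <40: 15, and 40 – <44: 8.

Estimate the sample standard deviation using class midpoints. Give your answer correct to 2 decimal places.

Midpoints: 14, 18, 22, 26, 30, 34, 38, 42
n = 97, Σfm = 2810, mean = 28.9691
Σfm² = 87588
Σf(m − x̄)² = Σfm² − (Σfm)²/n = 87588 − 2810²/97 = 6184.9072
Sample variance = 6184.9072 / 96 = 64.4261
Standard deviation = √64.4261 = 8.0266

8.03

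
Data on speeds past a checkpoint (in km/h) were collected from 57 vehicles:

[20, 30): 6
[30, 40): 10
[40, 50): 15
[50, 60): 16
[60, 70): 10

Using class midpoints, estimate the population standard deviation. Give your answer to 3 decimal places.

Midpoints: 25, 35, 45, 55, 65
n = 57, Σfm = 2705, mean = 47.4561
Σfm² = 137025
Σf(m − x̄)² = Σfm² − (Σfm)²/n = 137025 − 2705²/57 = 8656.1404
Population variance = 8656.1404 / 57 = 151.8621
Standard deviation = √151.8621 = 12.3232

12.323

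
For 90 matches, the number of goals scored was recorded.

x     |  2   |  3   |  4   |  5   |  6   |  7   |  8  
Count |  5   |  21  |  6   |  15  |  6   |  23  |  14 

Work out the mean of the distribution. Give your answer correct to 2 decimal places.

Values: 2, 3, 4, 5, 6, 7, 8
Σfx = 5×2 + 21×3 + 6×4 + 15×5 + 6×6 + 23×7 + 14×8 = 481
n = Σf = 90
Mean = 481 / 90 = 5.3444

5.34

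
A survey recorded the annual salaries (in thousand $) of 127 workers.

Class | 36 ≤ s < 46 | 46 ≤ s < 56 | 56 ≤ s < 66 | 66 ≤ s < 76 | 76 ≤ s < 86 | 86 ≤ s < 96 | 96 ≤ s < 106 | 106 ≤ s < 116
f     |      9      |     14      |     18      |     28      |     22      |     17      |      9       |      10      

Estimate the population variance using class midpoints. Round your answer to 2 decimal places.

Midpoints: 41, 51, 61, 71, 81, 91, 101, 111
n = 127, Σfm = 9517, mean = 74.9370
Σfm² = 759807
Σf(m − x̄)² = Σfm² − (Σfm)²/n = 759807 − 9517²/127 = 46631.4961
Population variance = 46631.4961 / 127 = 367.1771

367.18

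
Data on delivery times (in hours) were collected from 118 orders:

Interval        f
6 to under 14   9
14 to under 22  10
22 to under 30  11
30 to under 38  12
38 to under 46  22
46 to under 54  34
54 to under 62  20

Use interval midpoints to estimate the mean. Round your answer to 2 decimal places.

Midpoints: 10, 18, 26, 34, 42, 50, 58
Σfm = 9×10 + 10×18 + 11×26 + 12×34 + 22×42 + 34×50 + 20×58 = 4748
n = Σf = 118
Mean = 4748 / 118 = 40.2373

40.24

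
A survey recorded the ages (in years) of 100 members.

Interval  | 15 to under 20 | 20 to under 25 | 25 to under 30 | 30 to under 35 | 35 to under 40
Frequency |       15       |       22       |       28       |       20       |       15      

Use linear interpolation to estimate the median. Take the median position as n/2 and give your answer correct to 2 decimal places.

27.32

Cumulative frequencies: 15, 37, 65, 85, 100
n = 100; position = n/2 = 50.
This falls in the class 25 to under 30: L = 25, F = 37, f = 28, h = 5.
Median ≈ 25 + ((50 − 37) / 28) × 5 = 27.3214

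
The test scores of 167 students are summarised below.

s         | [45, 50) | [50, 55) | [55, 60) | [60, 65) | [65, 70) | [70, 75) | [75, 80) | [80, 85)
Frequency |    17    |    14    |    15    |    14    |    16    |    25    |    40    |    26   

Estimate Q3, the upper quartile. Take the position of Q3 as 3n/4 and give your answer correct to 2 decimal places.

Cumulative frequencies: 17, 31, 46, 60, 76, 101, 141, 167
n = 167; position = 3n/4 = 125.25.
This falls in the class [75, 80): L = 75, F = 101, f = 40, h = 5.
Upper quartile ≈ 75 + ((125.25 − 101) / 40) × 5 = 78.0312

78.03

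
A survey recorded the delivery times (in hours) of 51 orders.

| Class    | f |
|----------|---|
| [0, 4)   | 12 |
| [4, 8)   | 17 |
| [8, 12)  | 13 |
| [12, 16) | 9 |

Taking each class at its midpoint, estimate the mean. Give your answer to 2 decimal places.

7.49

Midpoints: 2, 6, 10, 14
Σfm = 12×2 + 17×6 + 13×10 + 9×14 = 382
n = Σf = 51
Mean = 382 / 51 = 7.4902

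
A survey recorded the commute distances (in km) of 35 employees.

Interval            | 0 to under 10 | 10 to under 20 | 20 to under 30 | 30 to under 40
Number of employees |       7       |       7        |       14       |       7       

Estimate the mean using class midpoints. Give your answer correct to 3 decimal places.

Midpoints: 5, 15, 25, 35
Σfm = 7×5 + 7×15 + 14×25 + 7×35 = 735
n = Σf = 35
Mean = 735 / 35 = 21.0000

21.000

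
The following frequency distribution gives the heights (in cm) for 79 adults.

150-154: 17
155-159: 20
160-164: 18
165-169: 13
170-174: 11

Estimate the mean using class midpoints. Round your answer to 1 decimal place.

160.8

Midpoints: 152, 157, 162, 167, 172
Σfm = 17×152 + 20×157 + 18×162 + 13×167 + 11×172 = 12703
n = Σf = 79
Mean = 12703 / 79 = 160.7975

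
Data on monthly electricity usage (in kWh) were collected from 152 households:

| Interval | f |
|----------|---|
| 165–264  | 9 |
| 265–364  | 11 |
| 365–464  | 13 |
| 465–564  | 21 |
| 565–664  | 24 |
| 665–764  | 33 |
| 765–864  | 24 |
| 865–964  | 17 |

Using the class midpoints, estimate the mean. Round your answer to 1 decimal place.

Midpoints: 214.5, 314.5, 414.5, 514.5, 614.5, 714.5, 814.5, 914.5
Σfm = 9×214.5 + 11×314.5 + 13×414.5 + 21×514.5 + 24×614.5 + 33×714.5 + 24×814.5 + 17×914.5 = 95004
n = Σf = 152
Mean = 95004 / 152 = 625.0263

625.0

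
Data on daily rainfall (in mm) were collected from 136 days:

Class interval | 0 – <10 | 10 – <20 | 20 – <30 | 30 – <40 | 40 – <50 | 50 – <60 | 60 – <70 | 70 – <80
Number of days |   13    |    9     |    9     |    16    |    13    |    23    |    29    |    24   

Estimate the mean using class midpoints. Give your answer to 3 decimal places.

Midpoints: 5, 15, 25, 35, 45, 55, 65, 75
Σfm = 13×5 + 9×15 + 9×25 + 16×35 + 13×45 + 23×55 + 29×65 + 24×75 = 6520
n = Σf = 136
Mean = 6520 / 136 = 47.9412

47.941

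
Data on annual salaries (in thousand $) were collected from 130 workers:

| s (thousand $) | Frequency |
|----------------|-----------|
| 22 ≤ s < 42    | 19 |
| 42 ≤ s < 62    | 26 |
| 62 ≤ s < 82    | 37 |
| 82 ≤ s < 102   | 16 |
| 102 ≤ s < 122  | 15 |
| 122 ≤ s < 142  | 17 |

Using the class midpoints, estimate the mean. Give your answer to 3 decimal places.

Midpoints: 32, 52, 72, 92, 112, 132
Σfm = 19×32 + 26×52 + 37×72 + 16×92 + 15×112 + 17×132 = 10020
n = Σf = 130
Mean = 10020 / 130 = 77.0769

77.077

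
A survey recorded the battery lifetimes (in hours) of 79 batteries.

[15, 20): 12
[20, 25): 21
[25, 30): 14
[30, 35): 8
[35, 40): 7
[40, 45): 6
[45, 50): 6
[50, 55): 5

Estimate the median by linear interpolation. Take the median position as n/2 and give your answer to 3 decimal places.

27.321

Cumulative frequencies: 12, 33, 47, 55, 62, 68, 74, 79
n = 79; position = n/2 = 39.5.
This falls in the class [25, 30): L = 25, F = 33, f = 14, h = 5.
Median ≈ 25 + ((39.5 − 33) / 14) × 5 = 27.3214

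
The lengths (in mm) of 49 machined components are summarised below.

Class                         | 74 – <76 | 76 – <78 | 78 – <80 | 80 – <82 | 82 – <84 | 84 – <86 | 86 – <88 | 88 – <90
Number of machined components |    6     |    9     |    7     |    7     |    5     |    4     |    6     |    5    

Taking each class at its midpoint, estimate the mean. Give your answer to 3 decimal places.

81.327

Midpoints: 75, 77, 79, 81, 83, 85, 87, 89
Σfm = 6×75 + 9×77 + 7×79 + 7×81 + 5×83 + 4×85 + 6×87 + 5×89 = 3985
n = Σf = 49
Mean = 3985 / 49 = 81.3265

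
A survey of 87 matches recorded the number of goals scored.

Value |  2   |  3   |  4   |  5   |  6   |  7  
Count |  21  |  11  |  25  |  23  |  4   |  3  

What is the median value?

Cumulative frequencies: 21, 32, 57, 80, 84, 87
n = 87, so the median is the value in position (n+1)/2 = 44.
Position 44 falls at value 4.

4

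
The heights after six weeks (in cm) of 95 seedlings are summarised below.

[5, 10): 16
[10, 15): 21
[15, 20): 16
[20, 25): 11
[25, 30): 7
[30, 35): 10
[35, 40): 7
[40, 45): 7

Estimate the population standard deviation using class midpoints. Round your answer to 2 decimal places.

10.96

Midpoints: 7.5, 12.5, 17.5, 22.5, 27.5, 32.5, 37.5, 42.5
n = 95, Σfm = 1987.5, mean = 20.9211
Σfm² = 52993.75
Σf(m − x̄)² = Σfm² − (Σfm)²/n = 52993.75 − 1987.5²/95 = 11413.1579
Population variance = 11413.1579 / 95 = 120.1385
Standard deviation = √120.1385 = 10.9608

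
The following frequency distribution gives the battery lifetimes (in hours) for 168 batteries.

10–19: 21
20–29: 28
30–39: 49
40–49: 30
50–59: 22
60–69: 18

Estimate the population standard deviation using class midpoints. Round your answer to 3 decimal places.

Midpoints: 14.5, 24.5, 34.5, 44.5, 54.5, 64.5
n = 168, Σfm = 6376, mean = 37.9524
Σfm² = 279182
Σf(m − x̄)² = Σfm² − (Σfm)²/n = 279182 − 6376²/168 = 37197.6190
Population variance = 37197.6190 / 168 = 221.4144
Standard deviation = √221.4144 = 14.8800

14.880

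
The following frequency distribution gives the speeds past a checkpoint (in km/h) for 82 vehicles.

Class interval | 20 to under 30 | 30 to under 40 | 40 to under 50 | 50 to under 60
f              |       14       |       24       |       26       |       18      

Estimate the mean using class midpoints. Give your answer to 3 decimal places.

Midpoints: 25, 35, 45, 55
Σfm = 14×25 + 24×35 + 26×45 + 18×55 = 3350
n = Σf = 82
Mean = 3350 / 82 = 40.8537

40.854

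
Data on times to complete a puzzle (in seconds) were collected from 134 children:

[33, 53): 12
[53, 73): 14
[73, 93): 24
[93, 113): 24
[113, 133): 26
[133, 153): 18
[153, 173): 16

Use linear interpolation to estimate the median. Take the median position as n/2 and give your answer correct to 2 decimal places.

107.17

Cumulative frequencies: 12, 26, 50, 74, 100, 118, 134
n = 134; position = n/2 = 67.
This falls in the class [93, 113): L = 93, F = 50, f = 24, h = 20.
Median ≈ 93 + ((67 − 50) / 24) × 20 = 107.1667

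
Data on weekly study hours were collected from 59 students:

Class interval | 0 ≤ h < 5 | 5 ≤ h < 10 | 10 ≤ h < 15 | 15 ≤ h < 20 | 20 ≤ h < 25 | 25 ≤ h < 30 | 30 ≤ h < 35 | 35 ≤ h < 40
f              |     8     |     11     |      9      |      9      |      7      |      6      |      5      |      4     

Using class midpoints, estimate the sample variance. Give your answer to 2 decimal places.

Midpoints: 2.5, 7.5, 12.5, 17.5, 22.5, 27.5, 32.5, 37.5
n = 59, Σfm = 1007.5, mean = 17.0763
Σfm² = 23818.75
Σf(m − x̄)² = Σfm² − (Σfm)²/n = 23818.75 − 1007.5²/59 = 6614.4068
Sample variance = 6614.4068 / 58 = 114.0415

114.04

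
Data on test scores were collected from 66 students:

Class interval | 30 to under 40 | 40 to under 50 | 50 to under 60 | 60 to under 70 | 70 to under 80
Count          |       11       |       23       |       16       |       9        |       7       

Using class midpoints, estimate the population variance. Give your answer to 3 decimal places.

146.465

Midpoints: 35, 45, 55, 65, 75
n = 66, Σfm = 3410, mean = 51.6667
Σfm² = 185850
Σf(m − x̄)² = Σfm² − (Σfm)²/n = 185850 − 3410²/66 = 9666.6667
Population variance = 9666.6667 / 66 = 146.4646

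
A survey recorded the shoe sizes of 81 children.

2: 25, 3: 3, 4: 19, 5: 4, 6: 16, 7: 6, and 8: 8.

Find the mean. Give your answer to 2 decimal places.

4.41

Values: 2, 3, 4, 5, 6, 7, 8
Σfx = 25×2 + 3×3 + 19×4 + 4×5 + 16×6 + 6×7 + 8×8 = 357
n = Σf = 81
Mean = 357 / 81 = 4.4074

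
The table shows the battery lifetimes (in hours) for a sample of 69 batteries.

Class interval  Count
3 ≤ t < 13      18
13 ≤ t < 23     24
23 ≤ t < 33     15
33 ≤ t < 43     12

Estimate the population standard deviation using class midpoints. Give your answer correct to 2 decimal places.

10.40

Midpoints: 8, 18, 28, 38
n = 69, Σfm = 1452, mean = 21.0435
Σfm² = 38016
Σf(m − x̄)² = Σfm² − (Σfm)²/n = 38016 − 1452²/69 = 7460.8696
Population variance = 7460.8696 / 69 = 108.1285
Standard deviation = √108.1285 = 10.3985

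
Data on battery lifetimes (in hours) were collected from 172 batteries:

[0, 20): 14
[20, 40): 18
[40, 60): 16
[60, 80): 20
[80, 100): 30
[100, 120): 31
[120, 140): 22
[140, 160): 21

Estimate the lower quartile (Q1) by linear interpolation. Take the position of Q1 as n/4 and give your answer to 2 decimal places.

53.75

Cumulative frequencies: 14, 32, 48, 68, 98, 129, 151, 172
n = 172; position = n/4 = 43.
This falls in the class [40, 60): L = 40, F = 32, f = 16, h = 20.
Lower quartile ≈ 40 + ((43 − 32) / 16) × 20 = 53.7500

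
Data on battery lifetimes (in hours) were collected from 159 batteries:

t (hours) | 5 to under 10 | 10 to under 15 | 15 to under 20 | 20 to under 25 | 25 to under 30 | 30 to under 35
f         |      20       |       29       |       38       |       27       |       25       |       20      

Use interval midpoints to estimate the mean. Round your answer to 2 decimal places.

Midpoints: 7.5, 12.5, 17.5, 22.5, 27.5, 32.5
Σfm = 20×7.5 + 29×12.5 + 38×17.5 + 27×22.5 + 25×27.5 + 20×32.5 = 3122.5
n = Σf = 159
Mean = 3122.5 / 159 = 19.6384

19.64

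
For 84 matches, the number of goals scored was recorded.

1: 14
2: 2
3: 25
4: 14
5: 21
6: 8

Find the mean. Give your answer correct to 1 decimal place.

3.6

Values: 1, 2, 3, 4, 5, 6
Σfx = 14×1 + 2×2 + 25×3 + 14×4 + 21×5 + 8×6 = 302
n = Σf = 84
Mean = 302 / 84 = 3.5952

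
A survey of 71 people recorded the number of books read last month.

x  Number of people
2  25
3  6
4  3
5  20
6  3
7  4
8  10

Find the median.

5

Cumulative frequencies: 25, 31, 34, 54, 57, 61, 71
n = 71, so the median is the value in position (n+1)/2 = 36.
Position 36 falls at value 5.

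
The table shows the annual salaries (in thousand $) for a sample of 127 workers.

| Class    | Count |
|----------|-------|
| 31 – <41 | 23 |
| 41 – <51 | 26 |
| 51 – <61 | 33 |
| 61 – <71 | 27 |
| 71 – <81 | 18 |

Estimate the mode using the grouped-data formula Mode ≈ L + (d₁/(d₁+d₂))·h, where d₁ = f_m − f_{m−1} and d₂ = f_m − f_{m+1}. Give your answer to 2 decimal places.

56.38

Modal class: 51 – <61 (highest frequency 33).
d₁ = 33 − 26 = 7, d₂ = 33 − 27 = 6
Mode ≈ 51 + (7/(7+6)) × 10 = 51 + 5.3846 = 56.3846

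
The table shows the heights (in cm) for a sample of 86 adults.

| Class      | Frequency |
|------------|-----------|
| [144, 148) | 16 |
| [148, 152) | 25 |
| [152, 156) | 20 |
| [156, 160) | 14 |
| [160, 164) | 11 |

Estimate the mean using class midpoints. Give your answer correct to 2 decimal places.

153.02

Midpoints: 146, 150, 154, 158, 162
Σfm = 16×146 + 25×150 + 20×154 + 14×158 + 11×162 = 13160
n = Σf = 86
Mean = 13160 / 86 = 153.0233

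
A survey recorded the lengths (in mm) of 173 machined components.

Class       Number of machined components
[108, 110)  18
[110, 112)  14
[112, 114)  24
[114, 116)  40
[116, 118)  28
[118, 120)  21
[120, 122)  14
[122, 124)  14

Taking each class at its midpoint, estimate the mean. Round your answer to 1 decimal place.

115.7

Midpoints: 109, 111, 113, 115, 117, 119, 121, 123
Σfm = 18×109 + 14×111 + 24×113 + 40×115 + 28×117 + 21×119 + 14×121 + 14×123 = 20019
n = Σf = 173
Mean = 20019 / 173 = 115.7168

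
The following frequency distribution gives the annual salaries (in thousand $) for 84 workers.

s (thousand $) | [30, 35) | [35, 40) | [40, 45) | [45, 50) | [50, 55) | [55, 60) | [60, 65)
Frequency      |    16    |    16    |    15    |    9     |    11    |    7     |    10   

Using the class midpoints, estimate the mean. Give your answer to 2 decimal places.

45.12

Midpoints: 32.5, 37.5, 42.5, 47.5, 52.5, 57.5, 62.5
Σfm = 16×32.5 + 16×37.5 + 15×42.5 + 9×47.5 + 11×52.5 + 7×57.5 + 10×62.5 = 3790
n = Σf = 84
Mean = 3790 / 84 = 45.1190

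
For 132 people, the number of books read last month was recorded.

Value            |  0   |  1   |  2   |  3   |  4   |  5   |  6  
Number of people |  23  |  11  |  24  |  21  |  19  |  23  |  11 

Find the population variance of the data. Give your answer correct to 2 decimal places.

Values: 0, 1, 2, 3, 4, 5, 6
n = 132, Σfx = 379, mean = 2.8712
Σfx² = 1571
Σf(x − x̄)² = Σfx² − (Σfx)²/n = 1571 − 379²/132 = 482.8106
Population variance = 482.8106 / 132 = 3.6577

3.66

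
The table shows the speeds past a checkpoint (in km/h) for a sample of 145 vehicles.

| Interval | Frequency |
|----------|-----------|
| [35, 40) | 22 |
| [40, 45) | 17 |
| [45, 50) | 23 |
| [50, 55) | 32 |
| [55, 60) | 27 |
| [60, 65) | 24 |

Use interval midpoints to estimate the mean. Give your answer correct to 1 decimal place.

Midpoints: 37.5, 42.5, 47.5, 52.5, 57.5, 62.5
Σfm = 22×37.5 + 17×42.5 + 23×47.5 + 32×52.5 + 27×57.5 + 24×62.5 = 7372.5
n = Σf = 145
Mean = 7372.5 / 145 = 50.8448

50.8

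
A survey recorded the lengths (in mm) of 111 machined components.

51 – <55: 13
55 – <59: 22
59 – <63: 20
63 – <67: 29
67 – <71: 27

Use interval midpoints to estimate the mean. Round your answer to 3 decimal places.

Midpoints: 53, 57, 61, 65, 69
Σfm = 13×53 + 22×57 + 20×61 + 29×65 + 27×69 = 6911
n = Σf = 111
Mean = 6911 / 111 = 62.2613

62.261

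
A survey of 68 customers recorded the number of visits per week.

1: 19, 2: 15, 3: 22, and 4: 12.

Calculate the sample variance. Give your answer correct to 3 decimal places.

Values: 1, 2, 3, 4
n = 68, Σfx = 163, mean = 2.3971
Σfx² = 469
Σf(x − x̄)² = Σfx² − (Σfx)²/n = 469 − 163²/68 = 78.2794
Sample variance = 78.2794 / 67 = 1.1683

1.168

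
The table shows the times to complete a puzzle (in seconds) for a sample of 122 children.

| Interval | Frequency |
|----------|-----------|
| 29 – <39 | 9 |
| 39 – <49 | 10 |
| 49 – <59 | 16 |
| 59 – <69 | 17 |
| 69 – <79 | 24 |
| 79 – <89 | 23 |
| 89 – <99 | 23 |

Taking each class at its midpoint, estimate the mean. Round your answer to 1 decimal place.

Midpoints: 34, 44, 54, 64, 74, 84, 94
Σfm = 9×34 + 10×44 + 16×54 + 17×64 + 24×74 + 23×84 + 23×94 = 8568
n = Σf = 122
Mean = 8568 / 122 = 70.2295

70.2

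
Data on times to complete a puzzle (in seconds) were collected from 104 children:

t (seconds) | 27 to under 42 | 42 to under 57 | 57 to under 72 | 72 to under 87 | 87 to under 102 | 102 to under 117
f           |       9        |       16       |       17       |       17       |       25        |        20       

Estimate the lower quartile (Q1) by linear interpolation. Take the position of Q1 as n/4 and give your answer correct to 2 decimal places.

57.88

Cumulative frequencies: 9, 25, 42, 59, 84, 104
n = 104; position = n/4 = 26.
This falls in the class 57 to under 72: L = 57, F = 25, f = 17, h = 15.
Lower quartile ≈ 57 + ((26 − 25) / 17) × 15 = 57.8824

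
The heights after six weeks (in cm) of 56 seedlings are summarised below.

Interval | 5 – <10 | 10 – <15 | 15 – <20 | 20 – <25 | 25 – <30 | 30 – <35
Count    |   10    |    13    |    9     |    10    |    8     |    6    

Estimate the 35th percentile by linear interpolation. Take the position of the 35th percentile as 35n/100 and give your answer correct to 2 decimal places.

13.69

Cumulative frequencies: 10, 23, 32, 42, 50, 56
n = 56; position = 35n/100 = 19.6.
This falls in the class 10 – <15: L = 10, F = 10, f = 13, h = 5.
35th percentile ≈ 10 + ((19.6 − 10) / 13) × 5 = 13.6923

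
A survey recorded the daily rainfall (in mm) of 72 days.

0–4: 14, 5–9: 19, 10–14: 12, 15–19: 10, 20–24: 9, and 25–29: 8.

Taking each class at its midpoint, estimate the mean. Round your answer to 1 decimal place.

Midpoints: 2, 7, 12, 17, 22, 27
Σfm = 14×2 + 19×7 + 12×12 + 10×17 + 9×22 + 8×27 = 889
n = Σf = 72
Mean = 889 / 72 = 12.3472

12.3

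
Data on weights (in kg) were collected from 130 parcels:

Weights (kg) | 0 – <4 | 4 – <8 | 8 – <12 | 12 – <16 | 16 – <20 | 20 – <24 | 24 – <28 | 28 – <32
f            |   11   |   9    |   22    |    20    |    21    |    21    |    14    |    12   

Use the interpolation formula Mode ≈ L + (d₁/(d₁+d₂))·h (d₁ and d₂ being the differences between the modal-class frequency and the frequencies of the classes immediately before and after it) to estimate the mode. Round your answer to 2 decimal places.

Modal class: 8 – <12 (highest frequency 22).
d₁ = 22 − 9 = 13, d₂ = 22 − 20 = 2
Mode ≈ 8 + (13/(13+2)) × 4 = 8 + 3.4667 = 11.4667

11.47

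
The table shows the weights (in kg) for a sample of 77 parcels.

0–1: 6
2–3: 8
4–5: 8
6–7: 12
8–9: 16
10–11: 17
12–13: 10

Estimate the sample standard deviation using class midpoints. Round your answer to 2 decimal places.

3.62

Midpoints: 0.5, 2.5, 4.5, 6.5, 8.5, 10.5, 12.5
n = 77, Σfm = 576.5, mean = 7.4870
Σfm² = 5313.25
Σf(m − x̄)² = Σfm² − (Σfm)²/n = 5313.25 − 576.5²/77 = 996.9870
Sample variance = 996.9870 / 76 = 13.1183
Standard deviation = √13.1183 = 3.6219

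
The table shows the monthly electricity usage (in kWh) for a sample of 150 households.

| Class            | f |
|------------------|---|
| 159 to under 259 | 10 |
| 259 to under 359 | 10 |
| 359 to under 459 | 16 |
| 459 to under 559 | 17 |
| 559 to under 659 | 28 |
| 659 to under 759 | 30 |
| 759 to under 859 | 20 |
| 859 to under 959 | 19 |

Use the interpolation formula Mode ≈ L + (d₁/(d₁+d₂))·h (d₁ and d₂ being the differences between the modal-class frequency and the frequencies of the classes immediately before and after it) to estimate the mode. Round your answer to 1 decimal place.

Modal class: 659 to under 759 (highest frequency 30).
d₁ = 30 − 28 = 2, d₂ = 30 − 20 = 10
Mode ≈ 659 + (2/(2+10)) × 100 = 659 + 16.6667 = 675.6667

675.7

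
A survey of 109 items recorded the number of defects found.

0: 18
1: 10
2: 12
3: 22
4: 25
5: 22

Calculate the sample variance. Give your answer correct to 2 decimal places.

3.00

Values: 0, 1, 2, 3, 4, 5
n = 109, Σfx = 310, mean = 2.8440
Σfx² = 1206
Σf(x − x̄)² = Σfx² − (Σfx)²/n = 1206 − 310²/109 = 324.3486
Sample variance = 324.3486 / 108 = 3.0032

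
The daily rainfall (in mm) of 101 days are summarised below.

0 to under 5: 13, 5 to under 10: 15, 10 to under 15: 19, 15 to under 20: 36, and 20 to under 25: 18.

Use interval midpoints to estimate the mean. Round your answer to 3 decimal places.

14.035

Midpoints: 2.5, 7.5, 12.5, 17.5, 22.5
Σfm = 13×2.5 + 15×7.5 + 19×12.5 + 36×17.5 + 18×22.5 = 1417.5
n = Σf = 101
Mean = 1417.5 / 101 = 14.0347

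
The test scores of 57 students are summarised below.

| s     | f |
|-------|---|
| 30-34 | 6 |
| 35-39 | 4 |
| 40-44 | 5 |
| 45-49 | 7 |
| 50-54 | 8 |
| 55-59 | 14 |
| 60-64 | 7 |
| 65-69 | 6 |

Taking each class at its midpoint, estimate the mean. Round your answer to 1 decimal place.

51.4

Midpoints: 32, 37, 42, 47, 52, 57, 62, 67
Σfm = 6×32 + 4×37 + 5×42 + 7×47 + 8×52 + 14×57 + 7×62 + 6×67 = 2929
n = Σf = 57
Mean = 2929 / 57 = 51.3860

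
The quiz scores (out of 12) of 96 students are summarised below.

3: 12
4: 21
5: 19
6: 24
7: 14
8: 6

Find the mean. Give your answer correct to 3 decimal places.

Values: 3, 4, 5, 6, 7, 8
Σfx = 12×3 + 21×4 + 19×5 + 24×6 + 14×7 + 6×8 = 505
n = Σf = 96
Mean = 505 / 96 = 5.2604

5.260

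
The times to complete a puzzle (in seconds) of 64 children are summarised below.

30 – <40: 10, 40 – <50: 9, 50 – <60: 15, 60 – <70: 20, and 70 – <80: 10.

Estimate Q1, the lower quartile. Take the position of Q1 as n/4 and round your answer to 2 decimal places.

Cumulative frequencies: 10, 19, 34, 54, 64
n = 64; position = n/4 = 16.
This falls in the class 40 – <50: L = 40, F = 10, f = 9, h = 10.
Lower quartile ≈ 40 + ((16 − 10) / 9) × 10 = 46.6667

46.67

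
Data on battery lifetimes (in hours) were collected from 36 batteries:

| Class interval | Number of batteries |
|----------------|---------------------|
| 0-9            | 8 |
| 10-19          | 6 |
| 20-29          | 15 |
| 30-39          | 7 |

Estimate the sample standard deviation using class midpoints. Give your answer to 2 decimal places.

Midpoints: 4.5, 14.5, 24.5, 34.5
n = 36, Σfm = 732, mean = 20.3333
Σfm² = 18759
Σf(m − x̄)² = Σfm² − (Σfm)²/n = 18759 − 732²/36 = 3875.0000
Sample variance = 3875.0000 / 35 = 110.7143
Standard deviation = √110.7143 = 10.5221

10.52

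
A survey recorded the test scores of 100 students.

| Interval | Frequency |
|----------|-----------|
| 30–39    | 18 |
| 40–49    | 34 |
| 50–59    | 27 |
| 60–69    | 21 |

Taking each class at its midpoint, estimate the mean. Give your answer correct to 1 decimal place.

49.6

Midpoints: 34.5, 44.5, 54.5, 64.5
Σfm = 18×34.5 + 34×44.5 + 27×54.5 + 21×64.5 = 4960
n = Σf = 100
Mean = 4960 / 100 = 49.6000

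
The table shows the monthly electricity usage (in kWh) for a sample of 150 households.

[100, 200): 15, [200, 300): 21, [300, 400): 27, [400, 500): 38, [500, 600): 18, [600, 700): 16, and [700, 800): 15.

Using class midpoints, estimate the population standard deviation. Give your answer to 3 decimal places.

Midpoints: 150, 250, 350, 450, 550, 650, 750
n = 150, Σfm = 65600, mean = 437.3333
Σfm² = 33295000
Σf(m − x̄)² = Σfm² − (Σfm)²/n = 33295000 − 65600²/150 = 4605933.3333
Population variance = 4605933.3333 / 150 = 30706.2222
Standard deviation = √30706.2222 = 175.2319

175.232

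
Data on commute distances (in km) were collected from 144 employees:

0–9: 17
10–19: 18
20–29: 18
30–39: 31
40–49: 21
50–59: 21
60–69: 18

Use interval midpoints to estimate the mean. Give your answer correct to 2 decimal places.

Midpoints: 4.5, 14.5, 24.5, 34.5, 44.5, 54.5, 64.5
Σfm = 17×4.5 + 18×14.5 + 18×24.5 + 31×34.5 + 21×44.5 + 21×54.5 + 18×64.5 = 5088
n = Σf = 144
Mean = 5088 / 144 = 35.3333

35.33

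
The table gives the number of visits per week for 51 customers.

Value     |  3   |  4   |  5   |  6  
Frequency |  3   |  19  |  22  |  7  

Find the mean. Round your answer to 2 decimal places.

Values: 3, 4, 5, 6
Σfx = 3×3 + 19×4 + 22×5 + 7×6 = 237
n = Σf = 51
Mean = 237 / 51 = 4.6471

4.65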